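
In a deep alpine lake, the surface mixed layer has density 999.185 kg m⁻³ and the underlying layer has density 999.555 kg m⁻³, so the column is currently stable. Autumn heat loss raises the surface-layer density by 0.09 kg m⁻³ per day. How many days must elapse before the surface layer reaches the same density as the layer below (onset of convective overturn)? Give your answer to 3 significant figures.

Density deficit of the surface layer: 999.555 − 999.185 = 0.37 kg m⁻³.
Required change = 0.37 / 0.09 = 4.11 days.

4.11 days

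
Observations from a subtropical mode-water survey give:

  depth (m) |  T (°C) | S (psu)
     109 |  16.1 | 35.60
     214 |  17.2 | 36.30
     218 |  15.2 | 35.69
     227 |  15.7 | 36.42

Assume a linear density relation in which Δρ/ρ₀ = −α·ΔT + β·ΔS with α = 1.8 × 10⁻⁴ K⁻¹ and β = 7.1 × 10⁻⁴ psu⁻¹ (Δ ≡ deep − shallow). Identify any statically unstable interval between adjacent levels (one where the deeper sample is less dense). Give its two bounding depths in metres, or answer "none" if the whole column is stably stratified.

Evaluate Δρ/ρ₀ = −αΔT + βΔS across each adjacent pair:
  109–214 m: −αΔT+βΔS = −(1.8 × 10⁻⁴)(+1.1)+(7.1 × 10⁻⁴)(+0.70) = 3.0 × 10⁻⁴ → stable
  214–218 m: −αΔT+βΔS = −(1.8 × 10⁻⁴)(-2.0)+(7.1 × 10⁻⁴)(-0.61) = -7.3 × 10⁻⁵ → UNSTABLE
  218–227 m: −αΔT+βΔS = −(1.8 × 10⁻⁴)(+0.5)+(7.1 × 10⁻⁴)(+0.73) = 4.3 × 10⁻⁴ → stable
The 214–218 m interval has Δρ < 0: lighter water underlies denser water.

214–218 m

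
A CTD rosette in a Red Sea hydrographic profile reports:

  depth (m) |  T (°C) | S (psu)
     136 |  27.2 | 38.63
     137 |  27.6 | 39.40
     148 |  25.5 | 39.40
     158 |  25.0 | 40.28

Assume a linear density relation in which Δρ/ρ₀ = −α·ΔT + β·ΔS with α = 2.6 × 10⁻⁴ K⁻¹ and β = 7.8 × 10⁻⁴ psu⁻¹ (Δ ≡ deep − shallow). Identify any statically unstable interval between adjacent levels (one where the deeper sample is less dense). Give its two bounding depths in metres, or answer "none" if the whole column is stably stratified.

none

Evaluate Δρ/ρ₀ = −αΔT + βΔS across each adjacent pair:
  136–137 m: −αΔT+βΔS = −(2.6 × 10⁻⁴)(+0.4)+(7.8 × 10⁻⁴)(+0.77) = 5.0 × 10⁻⁴ → stable
  137–148 m: −αΔT+βΔS = −(2.6 × 10⁻⁴)(-2.1)+(7.8 × 10⁻⁴)(+0.00) = 5.5 × 10⁻⁴ → stable
  148–158 m: −αΔT+βΔS = −(2.6 × 10⁻⁴)(-0.5)+(7.8 × 10⁻⁴)(+0.88) = 8.2 × 10⁻⁴ → stable
Every interval has Δρ > 0: the column is stably stratified throughout.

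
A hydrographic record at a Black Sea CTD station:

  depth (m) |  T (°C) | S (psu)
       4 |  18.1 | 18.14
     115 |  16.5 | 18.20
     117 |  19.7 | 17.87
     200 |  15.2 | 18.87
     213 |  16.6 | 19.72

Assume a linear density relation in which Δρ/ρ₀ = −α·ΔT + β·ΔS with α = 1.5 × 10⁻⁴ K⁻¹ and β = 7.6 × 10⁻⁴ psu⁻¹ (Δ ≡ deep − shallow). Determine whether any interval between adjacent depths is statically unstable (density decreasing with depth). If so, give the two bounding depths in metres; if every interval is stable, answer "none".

115–117 m

Evaluate Δρ/ρ₀ = −αΔT + βΔS across each adjacent pair:
  4–115 m: −αΔT+βΔS = −(1.5 × 10⁻⁴)(-1.6)+(7.6 × 10⁻⁴)(+0.06) = 2.9 × 10⁻⁴ → stable
  115–117 m: −αΔT+βΔS = −(1.5 × 10⁻⁴)(+3.2)+(7.6 × 10⁻⁴)(-0.33) = -7.3 × 10⁻⁴ → UNSTABLE
  117–200 m: −αΔT+βΔS = −(1.5 × 10⁻⁴)(-4.5)+(7.6 × 10⁻⁴)(+1.00) = 1.4 × 10⁻³ → stable
  200–213 m: −αΔT+βΔS = −(1.5 × 10⁻⁴)(+1.4)+(7.6 × 10⁻⁴)(+0.85) = 4.4 × 10⁻⁴ → stable
The 115–117 m interval has Δρ < 0: lighter water underlies denser water.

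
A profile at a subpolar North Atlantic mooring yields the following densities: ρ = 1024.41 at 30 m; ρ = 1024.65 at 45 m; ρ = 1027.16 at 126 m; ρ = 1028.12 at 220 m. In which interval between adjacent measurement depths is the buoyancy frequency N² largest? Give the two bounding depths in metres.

Compute the density gradient over each adjacent pair:
  30–45 m: Δρ/Δz = 0.24/15 = 0.016 kg m⁻⁴
  45–126 m: Δρ/Δz = 2.51/81 = 0.031 kg m⁻⁴
  126–220 m: Δρ/Δz = 0.96/94 = 0.010 kg m⁻⁴
The largest gradient is in the 45–126 m interval — the pycnocline.

45–126 m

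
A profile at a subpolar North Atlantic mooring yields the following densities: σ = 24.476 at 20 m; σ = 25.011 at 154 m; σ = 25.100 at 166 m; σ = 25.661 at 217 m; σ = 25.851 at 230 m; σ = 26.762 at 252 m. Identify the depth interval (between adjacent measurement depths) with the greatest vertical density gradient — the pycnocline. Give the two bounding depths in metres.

Compute the density gradient over each adjacent pair:
  20–154 m: Δρ/Δz = 0.535/134 = 4.0 × 10⁻³ kg m⁻⁴
  154–166 m: Δρ/Δz = 0.089/12 = 7.4 × 10⁻³ kg m⁻⁴
  166–217 m: Δρ/Δz = 0.561/51 = 0.011 kg m⁻⁴
  217–230 m: Δρ/Δz = 0.190/13 = 0.015 kg m⁻⁴
  230–252 m: Δρ/Δz = 0.911/22 = 0.041 kg m⁻⁴
The largest gradient is in the 230–252 m interval — the pycnocline.

230–252 m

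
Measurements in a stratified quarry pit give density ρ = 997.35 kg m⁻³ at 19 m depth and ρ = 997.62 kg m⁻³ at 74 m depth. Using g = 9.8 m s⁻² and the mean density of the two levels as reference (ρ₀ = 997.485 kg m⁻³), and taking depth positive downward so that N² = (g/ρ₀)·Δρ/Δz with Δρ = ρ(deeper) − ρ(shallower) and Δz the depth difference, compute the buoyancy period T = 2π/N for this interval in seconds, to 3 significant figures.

Δρ = 997.62 − 997.35 = 0.27 kg m⁻³ over Δz = 74 − 19 = 55 m.
N² = (9.8/997.485) × (0.27/55) = 4.8230 × 10⁻⁵ s⁻².
N = √(4.8230 × 10⁻⁵) = 6.9448 × 10⁻³ rad s⁻¹, so T = 2π/N = 904.73 s ≈ 905 s.

905 s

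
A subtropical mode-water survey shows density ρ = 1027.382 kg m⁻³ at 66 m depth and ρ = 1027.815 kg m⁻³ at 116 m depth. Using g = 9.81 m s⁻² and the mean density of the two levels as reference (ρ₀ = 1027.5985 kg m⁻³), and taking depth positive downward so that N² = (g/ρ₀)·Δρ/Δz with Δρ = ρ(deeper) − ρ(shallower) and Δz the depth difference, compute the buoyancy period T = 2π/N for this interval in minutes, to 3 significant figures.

Δρ = 1027.815 − 1027.382 = 0.433 kg m⁻³ over Δz = 116 − 66 = 50 m.
N² = (9.81/1027.5985) × (0.433/50) = 8.2673 × 10⁻⁵ s⁻².
N = √(8.2673 × 10⁻⁵) = 9.0925 × 10⁻³ rad s⁻¹, so T = 2π/N = 691.03 s = 11.517 min ≈ 11.5 min.
Since Δρ > 0 the layer is stably stratified.

11.5 min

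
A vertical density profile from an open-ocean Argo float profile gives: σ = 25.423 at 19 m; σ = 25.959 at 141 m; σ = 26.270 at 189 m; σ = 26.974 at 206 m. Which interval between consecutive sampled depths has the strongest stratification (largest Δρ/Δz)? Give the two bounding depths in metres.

189–206 m

Compute the density gradient over each adjacent pair:
  19–141 m: Δρ/Δz = 0.536/122 = 4.4 × 10⁻³ kg m⁻⁴
  141–189 m: Δρ/Δz = 0.311/48 = 6.5 × 10⁻³ kg m⁻⁴
  189–206 m: Δρ/Δz = 0.704/17 = 0.041 kg m⁻⁴
The largest gradient is in the 189–206 m interval — the pycnocline.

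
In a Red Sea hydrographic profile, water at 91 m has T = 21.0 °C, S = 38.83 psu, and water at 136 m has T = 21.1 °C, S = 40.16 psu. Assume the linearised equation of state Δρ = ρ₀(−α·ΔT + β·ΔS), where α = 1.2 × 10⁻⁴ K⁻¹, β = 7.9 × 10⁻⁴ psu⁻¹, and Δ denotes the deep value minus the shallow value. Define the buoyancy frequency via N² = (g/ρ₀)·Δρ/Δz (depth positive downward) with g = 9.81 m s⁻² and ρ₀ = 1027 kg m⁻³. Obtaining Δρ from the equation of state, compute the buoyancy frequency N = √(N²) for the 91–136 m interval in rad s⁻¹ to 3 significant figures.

ΔT = +0.1 K, ΔS = +1.33 psu (deep − shallow).
Δρ/ρ₀ = −αΔT + βΔS = -1.20 × 10⁻⁵ + 1.0507 × 10⁻³ = 1.0387 × 10⁻³, so Δρ ≈ 1.067 kg m⁻³.
N² = (g/ρ₀)·Δρ/Δz = g·(Δρ/ρ₀)/Δz = 9.81 × 1.0387 × 10⁻³ / 45 = 2.2644 × 10⁻⁴ s⁻².
N = √(2.2644 × 10⁻⁴) = 0.015048 rad s⁻¹ ≈ 0.0150 rad s⁻¹.

0.0150 rad s⁻¹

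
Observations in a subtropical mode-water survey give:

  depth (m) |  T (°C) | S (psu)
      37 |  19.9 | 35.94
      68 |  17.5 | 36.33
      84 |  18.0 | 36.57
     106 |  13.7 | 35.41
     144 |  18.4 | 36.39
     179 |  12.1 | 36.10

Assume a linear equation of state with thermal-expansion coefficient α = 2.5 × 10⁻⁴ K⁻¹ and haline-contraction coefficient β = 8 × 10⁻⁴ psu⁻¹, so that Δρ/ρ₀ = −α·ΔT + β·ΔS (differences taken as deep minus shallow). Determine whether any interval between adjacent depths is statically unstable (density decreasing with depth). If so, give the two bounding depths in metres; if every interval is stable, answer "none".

106–144 m

Evaluate Δρ/ρ₀ = −αΔT + βΔS across each adjacent pair:
  37–68 m: −αΔT+βΔS = −(2.5 × 10⁻⁴)(-2.4)+(8 × 10⁻⁴)(+0.39) = 9.1 × 10⁻⁴ → stable
  68–84 m: −αΔT+βΔS = −(2.5 × 10⁻⁴)(+0.5)+(8 × 10⁻⁴)(+0.24) = 6.7 × 10⁻⁵ → stable
  84–106 m: −αΔT+βΔS = −(2.5 × 10⁻⁴)(-4.3)+(8 × 10⁻⁴)(-1.16) = 1.5 × 10⁻⁴ → stable
  106–144 m: −αΔT+βΔS = −(2.5 × 10⁻⁴)(+4.7)+(8 × 10⁻⁴)(+0.98) = -3.9 × 10⁻⁴ → UNSTABLE
  144–179 m: −αΔT+βΔS = −(2.5 × 10⁻⁴)(-6.3)+(8 × 10⁻⁴)(-0.29) = 1.3 × 10⁻³ → stable
The 106–144 m interval has Δρ < 0: lighter water underlies denser water.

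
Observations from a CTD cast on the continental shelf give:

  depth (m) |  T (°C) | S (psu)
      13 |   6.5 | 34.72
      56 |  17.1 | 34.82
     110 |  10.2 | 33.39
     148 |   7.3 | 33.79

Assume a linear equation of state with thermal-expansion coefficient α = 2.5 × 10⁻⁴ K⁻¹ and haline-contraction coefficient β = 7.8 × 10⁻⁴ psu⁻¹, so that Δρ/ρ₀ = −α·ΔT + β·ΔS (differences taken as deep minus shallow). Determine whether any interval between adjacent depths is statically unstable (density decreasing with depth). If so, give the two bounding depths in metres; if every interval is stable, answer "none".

Evaluate Δρ/ρ₀ = −αΔT + βΔS across each adjacent pair:
  13–56 m: −αΔT+βΔS = −(2.5 × 10⁻⁴)(+10.6)+(7.8 × 10⁻⁴)(+0.10) = -2.6 × 10⁻³ → UNSTABLE
  56–110 m: −αΔT+βΔS = −(2.5 × 10⁻⁴)(-6.9)+(7.8 × 10⁻⁴)(-1.43) = 6.1 × 10⁻⁴ → stable
  110–148 m: −αΔT+βΔS = −(2.5 × 10⁻⁴)(-2.9)+(7.8 × 10⁻⁴)(+0.40) = 1.0 × 10⁻³ → stable
The 13–56 m interval has Δρ < 0: lighter water underlies denser water.

13–56 m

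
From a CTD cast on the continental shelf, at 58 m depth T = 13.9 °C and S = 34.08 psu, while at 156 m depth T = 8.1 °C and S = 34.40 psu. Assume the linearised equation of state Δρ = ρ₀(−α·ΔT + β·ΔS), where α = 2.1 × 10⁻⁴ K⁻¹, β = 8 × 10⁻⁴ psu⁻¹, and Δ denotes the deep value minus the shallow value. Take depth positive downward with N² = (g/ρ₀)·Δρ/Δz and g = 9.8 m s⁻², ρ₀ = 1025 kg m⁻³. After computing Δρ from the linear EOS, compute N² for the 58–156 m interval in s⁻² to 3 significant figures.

1.47 × 10⁻⁴ s⁻²

ΔT = -5.8 K, ΔS = +0.32 psu (deep − shallow).
Δρ/ρ₀ = −αΔT + βΔS = 1.218 × 10⁻³ + 2.56 × 10⁻⁴ = 1.474 × 10⁻³, so Δρ ≈ 1.511 kg m⁻³.
N² = (g/ρ₀)·Δρ/Δz = g·(Δρ/ρ₀)/Δz = 9.8 × 1.474 × 10⁻³ / 98 = 1.4740 × 10⁻⁴ s⁻² ≈ 1.47 × 10⁻⁴ s⁻².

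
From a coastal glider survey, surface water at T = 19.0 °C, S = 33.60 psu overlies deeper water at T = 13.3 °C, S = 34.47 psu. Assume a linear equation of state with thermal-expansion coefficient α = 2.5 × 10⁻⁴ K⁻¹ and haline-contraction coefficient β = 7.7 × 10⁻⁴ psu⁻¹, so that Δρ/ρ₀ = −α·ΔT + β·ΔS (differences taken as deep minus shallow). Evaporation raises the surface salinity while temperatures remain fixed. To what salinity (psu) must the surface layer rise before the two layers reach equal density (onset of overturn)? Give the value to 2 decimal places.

Neutral buoyancy requires −α(T_deep − T_surf) + β(S_deep − S_surf′) = 0.
S_surf′ = S_deep − (α/β)·ΔT = 34.47 − (2.5 × 10⁻⁴/7.7 × 10⁻⁴)·(-5.7) = 36.3206 psu.
Increase required: 36.3206 − 33.60 = 2.7206 psu.

36.32 psu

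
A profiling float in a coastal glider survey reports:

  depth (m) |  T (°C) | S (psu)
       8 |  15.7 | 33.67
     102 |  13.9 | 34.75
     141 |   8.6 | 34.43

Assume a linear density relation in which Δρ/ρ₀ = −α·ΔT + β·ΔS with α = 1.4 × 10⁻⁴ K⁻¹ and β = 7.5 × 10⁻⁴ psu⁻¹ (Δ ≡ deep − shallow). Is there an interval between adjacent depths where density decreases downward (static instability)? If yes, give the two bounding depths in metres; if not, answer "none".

none

Evaluate Δρ/ρ₀ = −αΔT + βΔS across each adjacent pair:
  8–102 m: −αΔT+βΔS = −(1.4 × 10⁻⁴)(-1.8)+(7.5 × 10⁻⁴)(+1.08) = 1.1 × 10⁻³ → stable
  102–141 m: −αΔT+βΔS = −(1.4 × 10⁻⁴)(-5.3)+(7.5 × 10⁻⁴)(-0.32) = 5.0 × 10⁻⁴ → stable
Every interval has Δρ > 0: the column is stably stratified throughout.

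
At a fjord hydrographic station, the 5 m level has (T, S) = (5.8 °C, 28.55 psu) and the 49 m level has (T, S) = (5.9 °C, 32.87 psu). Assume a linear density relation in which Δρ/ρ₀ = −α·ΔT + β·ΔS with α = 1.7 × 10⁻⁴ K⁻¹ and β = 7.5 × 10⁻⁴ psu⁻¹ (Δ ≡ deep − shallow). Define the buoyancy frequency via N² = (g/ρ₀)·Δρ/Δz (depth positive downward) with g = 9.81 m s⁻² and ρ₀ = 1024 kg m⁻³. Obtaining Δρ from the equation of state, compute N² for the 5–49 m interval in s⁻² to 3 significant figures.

7.19 × 10⁻⁴ s⁻²

ΔT = +0.1 K, ΔS = +4.32 psu (deep − shallow).
Δρ/ρ₀ = −αΔT + βΔS = -1.70 × 10⁻⁵ + 3.24 × 10⁻³ = 3.223 × 10⁻³, so Δρ ≈ 3.300 kg m⁻³.
N² = (g/ρ₀)·Δρ/Δz = g·(Δρ/ρ₀)/Δz = 9.81 × 3.223 × 10⁻³ / 44 = 7.1858 × 10⁻⁴ s⁻² ≈ 7.19 × 10⁻⁴ s⁻².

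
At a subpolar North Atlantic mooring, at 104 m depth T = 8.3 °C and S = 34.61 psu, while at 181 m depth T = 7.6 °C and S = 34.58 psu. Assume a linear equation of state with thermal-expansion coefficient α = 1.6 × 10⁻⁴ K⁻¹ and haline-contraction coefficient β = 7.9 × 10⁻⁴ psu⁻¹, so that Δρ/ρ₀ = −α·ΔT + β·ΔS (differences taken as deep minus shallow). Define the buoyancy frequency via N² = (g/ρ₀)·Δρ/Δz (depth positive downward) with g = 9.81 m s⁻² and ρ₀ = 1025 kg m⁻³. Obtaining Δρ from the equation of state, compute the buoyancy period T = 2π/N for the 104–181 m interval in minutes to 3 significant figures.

ΔT = -0.7 K, ΔS = -0.03 psu (deep − shallow).
Δρ/ρ₀ = −αΔT + βΔS = 1.12 × 10⁻⁴ − 2.37 × 10⁻⁵ = 8.83 × 10⁻⁵, so Δρ ≈ 0.09051 kg m⁻³.
N² = (g/ρ₀)·Δρ/Δz = g·(Δρ/ρ₀)/Δz = 9.81 × 8.83 × 10⁻⁵ / 77 = 1.1250 × 10⁻⁵ s⁻².
N = √(1.1250 × 10⁻⁵) = 3.3541 × 10⁻³ rad s⁻¹ → T = 2π/N = 1.8733 × 10³ s = 31.222 min ≈ 31.2 min.

31.2 min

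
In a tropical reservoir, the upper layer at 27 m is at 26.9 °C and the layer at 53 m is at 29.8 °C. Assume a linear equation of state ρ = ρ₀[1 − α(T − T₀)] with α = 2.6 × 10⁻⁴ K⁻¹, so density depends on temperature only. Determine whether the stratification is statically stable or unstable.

unstable

ΔT = 29.8 − 26.9 = +2.9 K, so Δρ/ρ₀ = −αΔT = -7.54 × 10⁻⁴.
Δρ/ρ₀ < 0, so Δρ < 0: deeper water is lighter → statically unstable; the column would overturn.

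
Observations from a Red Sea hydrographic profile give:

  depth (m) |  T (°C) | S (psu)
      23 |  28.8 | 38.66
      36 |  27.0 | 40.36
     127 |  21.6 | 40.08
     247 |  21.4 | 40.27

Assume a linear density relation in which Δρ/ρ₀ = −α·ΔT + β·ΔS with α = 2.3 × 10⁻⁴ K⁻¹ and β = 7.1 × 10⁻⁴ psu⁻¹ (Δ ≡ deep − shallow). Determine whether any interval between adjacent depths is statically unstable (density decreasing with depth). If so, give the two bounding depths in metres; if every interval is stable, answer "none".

none

Evaluate Δρ/ρ₀ = −αΔT + βΔS across each adjacent pair:
  23–36 m: −αΔT+βΔS = −(2.3 × 10⁻⁴)(-1.8)+(7.1 × 10⁻⁴)(+1.70) = 1.6 × 10⁻³ → stable
  36–127 m: −αΔT+βΔS = −(2.3 × 10⁻⁴)(-5.4)+(7.1 × 10⁻⁴)(-0.28) = 1.0 × 10⁻³ → stable
  127–247 m: −αΔT+βΔS = −(2.3 × 10⁻⁴)(-0.2)+(7.1 × 10⁻⁴)(+0.19) = 1.8 × 10⁻⁴ → stable
Every interval has Δρ > 0: the column is stably stratified throughout.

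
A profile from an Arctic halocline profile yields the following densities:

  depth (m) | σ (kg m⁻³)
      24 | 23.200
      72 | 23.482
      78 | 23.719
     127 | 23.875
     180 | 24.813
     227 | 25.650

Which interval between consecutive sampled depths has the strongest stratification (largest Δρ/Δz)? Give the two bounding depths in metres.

Compute the density gradient over each adjacent pair:
  24–72 m: Δρ/Δz = 0.282/48 = 5.9 × 10⁻³ kg m⁻⁴
  72–78 m: Δρ/Δz = 0.237/6 = 0.040 kg m⁻⁴
  78–127 m: Δρ/Δz = 0.156/49 = 3.2 × 10⁻³ kg m⁻⁴
  127–180 m: Δρ/Δz = 0.938/53 = 0.018 kg m⁻⁴
  180–227 m: Δρ/Δz = 0.837/47 = 0.018 kg m⁻⁴
The largest gradient is in the 72–78 m interval — the pycnocline.

72–78 m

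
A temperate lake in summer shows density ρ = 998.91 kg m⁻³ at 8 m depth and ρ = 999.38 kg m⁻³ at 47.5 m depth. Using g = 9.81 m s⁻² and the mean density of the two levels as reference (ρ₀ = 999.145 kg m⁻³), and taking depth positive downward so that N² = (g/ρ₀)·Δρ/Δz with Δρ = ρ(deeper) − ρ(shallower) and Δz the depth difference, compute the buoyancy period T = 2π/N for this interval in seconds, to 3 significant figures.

Δρ = 999.38 − 998.91 = 0.47 kg m⁻³ over Δz = 47.5 − 8 = 39.5 m.
N² = (9.81/999.145) × (0.47/39.5) = 1.1683 × 10⁻⁴ s⁻².
N = √(1.1683 × 10⁻⁴) = 0.010809 rad s⁻¹, so T = 2π/N = 581.29 s ≈ 581 s.
N² > 0, so the interval is statically stable.

581 s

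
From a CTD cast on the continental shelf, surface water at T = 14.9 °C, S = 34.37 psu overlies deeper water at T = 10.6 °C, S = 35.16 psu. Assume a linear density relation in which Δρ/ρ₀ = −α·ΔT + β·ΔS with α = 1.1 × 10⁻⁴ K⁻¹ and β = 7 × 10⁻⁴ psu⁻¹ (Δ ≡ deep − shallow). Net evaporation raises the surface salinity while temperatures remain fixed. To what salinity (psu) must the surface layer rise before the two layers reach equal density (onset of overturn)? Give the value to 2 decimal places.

35.84 psu

Neutral buoyancy requires −α(T_deep − T_surf) + β(S_deep − S_surf′) = 0.
S_surf′ = S_deep − (α/β)·ΔT = 35.16 − (1.1 × 10⁻⁴/7 × 10⁻⁴)·(-4.3) = 35.8357 psu.
Increase required: 35.8357 − 34.37 = 1.4657 psu.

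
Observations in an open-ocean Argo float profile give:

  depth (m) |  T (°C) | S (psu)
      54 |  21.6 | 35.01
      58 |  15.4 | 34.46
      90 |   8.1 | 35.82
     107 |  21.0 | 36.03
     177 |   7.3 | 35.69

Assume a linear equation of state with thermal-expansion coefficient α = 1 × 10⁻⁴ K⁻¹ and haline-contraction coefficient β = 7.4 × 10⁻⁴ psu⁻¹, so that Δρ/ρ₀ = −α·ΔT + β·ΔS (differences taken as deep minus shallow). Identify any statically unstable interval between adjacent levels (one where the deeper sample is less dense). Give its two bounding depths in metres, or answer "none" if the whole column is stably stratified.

90–107 m

Evaluate Δρ/ρ₀ = −αΔT + βΔS across each adjacent pair:
  54–58 m: −αΔT+βΔS = −(1 × 10⁻⁴)(-6.2)+(7.4 × 10⁻⁴)(-0.55) = 2.1 × 10⁻⁴ → stable
  58–90 m: −αΔT+βΔS = −(1 × 10⁻⁴)(-7.3)+(7.4 × 10⁻⁴)(+1.36) = 1.7 × 10⁻³ → stable
  90–107 m: −αΔT+βΔS = −(1 × 10⁻⁴)(+12.9)+(7.4 × 10⁻⁴)(+0.21) = -1.1 × 10⁻³ → UNSTABLE
  107–177 m: −αΔT+βΔS = −(1 × 10⁻⁴)(-13.7)+(7.4 × 10⁻⁴)(-0.34) = 1.1 × 10⁻³ → stable
The 90–107 m interval has Δρ < 0: lighter water underlies denser water.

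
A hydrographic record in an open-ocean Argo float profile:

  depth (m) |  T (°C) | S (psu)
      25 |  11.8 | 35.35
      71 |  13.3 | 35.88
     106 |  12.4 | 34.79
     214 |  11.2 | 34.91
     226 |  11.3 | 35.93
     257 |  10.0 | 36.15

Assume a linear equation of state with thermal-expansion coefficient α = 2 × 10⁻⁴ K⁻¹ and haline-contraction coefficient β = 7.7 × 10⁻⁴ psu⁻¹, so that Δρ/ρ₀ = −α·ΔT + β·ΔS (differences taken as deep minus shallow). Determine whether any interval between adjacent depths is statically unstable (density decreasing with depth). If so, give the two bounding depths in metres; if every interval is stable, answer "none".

71–106 m

Evaluate Δρ/ρ₀ = −αΔT + βΔS across each adjacent pair:
  25–71 m: −αΔT+βΔS = −(2 × 10⁻⁴)(+1.5)+(7.7 × 10⁻⁴)(+0.53) = 1.1 × 10⁻⁴ → stable
  71–106 m: −αΔT+βΔS = −(2 × 10⁻⁴)(-0.9)+(7.7 × 10⁻⁴)(-1.09) = -6.6 × 10⁻⁴ → UNSTABLE
  106–214 m: −αΔT+βΔS = −(2 × 10⁻⁴)(-1.2)+(7.7 × 10⁻⁴)(+0.12) = 3.3 × 10⁻⁴ → stable
  214–226 m: −αΔT+βΔS = −(2 × 10⁻⁴)(+0.1)+(7.7 × 10⁻⁴)(+1.02) = 7.7 × 10⁻⁴ → stable
  226–257 m: −αΔT+βΔS = −(2 × 10⁻⁴)(-1.3)+(7.7 × 10⁻⁴)(+0.22) = 4.3 × 10⁻⁴ → stable
The 71–106 m interval has Δρ < 0: lighter water underlies denser water.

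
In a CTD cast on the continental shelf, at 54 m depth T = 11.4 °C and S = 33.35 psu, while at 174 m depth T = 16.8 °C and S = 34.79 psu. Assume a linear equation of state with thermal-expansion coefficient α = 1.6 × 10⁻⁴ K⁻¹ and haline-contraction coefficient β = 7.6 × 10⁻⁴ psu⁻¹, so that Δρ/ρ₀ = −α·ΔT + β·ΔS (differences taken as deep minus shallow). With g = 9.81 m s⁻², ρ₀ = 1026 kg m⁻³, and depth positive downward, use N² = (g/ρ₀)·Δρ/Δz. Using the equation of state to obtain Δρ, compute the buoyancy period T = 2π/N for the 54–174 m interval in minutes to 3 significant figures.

24.1 min

ΔT = +5.4 K, ΔS = +1.44 psu (deep − shallow).
Δρ/ρ₀ = −αΔT + βΔS = -8.64 × 10⁻⁴ + 1.0944 × 10⁻³ = 2.304 × 10⁻⁴, so Δρ ≈ 0.2364 kg m⁻³.
N² = (g/ρ₀)·Δρ/Δz = g·(Δρ/ρ₀)/Δz = 9.81 × 2.304 × 10⁻⁴ / 120 = 1.8835 × 10⁻⁵ s⁻².
N = √(1.8835 × 10⁻⁵) = 4.3399 × 10⁻³ rad s⁻¹ → T = 2π/N = 1.4478 × 10³ s = 24.130 min ≈ 24.1 min.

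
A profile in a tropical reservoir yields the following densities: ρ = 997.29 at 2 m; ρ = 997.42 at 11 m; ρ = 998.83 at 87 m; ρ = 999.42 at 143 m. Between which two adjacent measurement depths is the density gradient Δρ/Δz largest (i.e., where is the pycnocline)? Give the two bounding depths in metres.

11–87 m

Compute the density gradient over each adjacent pair:
  2–11 m: Δρ/Δz = 0.13/9 = 0.014 kg m⁻⁴
  11–87 m: Δρ/Δz = 1.41/76 = 0.019 kg m⁻⁴
  87–143 m: Δρ/Δz = 0.59/56 = 0.011 kg m⁻⁴
The largest gradient is in the 11–87 m interval — the pycnocline.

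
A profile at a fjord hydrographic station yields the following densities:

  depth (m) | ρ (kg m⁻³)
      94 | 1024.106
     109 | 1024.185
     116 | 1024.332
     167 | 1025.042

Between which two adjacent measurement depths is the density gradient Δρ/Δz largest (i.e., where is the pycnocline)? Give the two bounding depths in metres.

Compute the density gradient over each adjacent pair:
  94–109 m: Δρ/Δz = 0.079/15 = 5.3 × 10⁻³ kg m⁻⁴
  109–116 m: Δρ/Δz = 0.147/7 = 0.021 kg m⁻⁴
  116–167 m: Δρ/Δz = 0.710/51 = 0.014 kg m⁻⁴
The largest gradient is in the 109–116 m interval — the pycnocline.

109–116 m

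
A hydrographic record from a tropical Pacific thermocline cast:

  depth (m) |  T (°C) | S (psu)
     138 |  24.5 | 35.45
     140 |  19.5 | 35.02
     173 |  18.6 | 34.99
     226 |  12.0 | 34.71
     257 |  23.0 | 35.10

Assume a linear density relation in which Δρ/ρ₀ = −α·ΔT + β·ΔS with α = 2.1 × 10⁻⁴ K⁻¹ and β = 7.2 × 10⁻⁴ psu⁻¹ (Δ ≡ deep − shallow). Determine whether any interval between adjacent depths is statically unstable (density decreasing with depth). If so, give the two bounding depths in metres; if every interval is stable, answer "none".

226–257 m

Evaluate Δρ/ρ₀ = −αΔT + βΔS across each adjacent pair:
  138–140 m: −αΔT+βΔS = −(2.1 × 10⁻⁴)(-5.0)+(7.2 × 10⁻⁴)(-0.43) = 7.4 × 10⁻⁴ → stable
  140–173 m: −αΔT+βΔS = −(2.1 × 10⁻⁴)(-0.9)+(7.2 × 10⁻⁴)(-0.03) = 1.7 × 10⁻⁴ → stable
  173–226 m: −αΔT+βΔS = −(2.1 × 10⁻⁴)(-6.6)+(7.2 × 10⁻⁴)(-0.28) = 1.2 × 10⁻³ → stable
  226–257 m: −αΔT+βΔS = −(2.1 × 10⁻⁴)(+11.0)+(7.2 × 10⁻⁴)(+0.39) = -2.0 × 10⁻³ → UNSTABLE
The 226–257 m interval has Δρ < 0: lighter water underlies denser water.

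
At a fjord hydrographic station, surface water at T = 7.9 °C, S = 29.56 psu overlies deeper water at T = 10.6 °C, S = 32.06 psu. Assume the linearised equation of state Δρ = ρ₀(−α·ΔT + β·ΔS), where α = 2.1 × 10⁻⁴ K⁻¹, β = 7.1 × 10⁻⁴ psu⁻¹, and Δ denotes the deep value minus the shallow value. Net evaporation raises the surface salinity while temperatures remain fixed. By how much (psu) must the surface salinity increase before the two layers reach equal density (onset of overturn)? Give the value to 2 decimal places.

Neutral buoyancy requires −α(T_deep − T_surf) + β(S_deep − S_surf′) = 0.
S_surf′ = S_deep − (α/β)·ΔT = 32.06 − (2.1 × 10⁻⁴/7.1 × 10⁻⁴)·(+2.7) = 31.2614 psu.
Increase required: 31.2614 − 29.56 = 1.7014 psu.

1.70 psu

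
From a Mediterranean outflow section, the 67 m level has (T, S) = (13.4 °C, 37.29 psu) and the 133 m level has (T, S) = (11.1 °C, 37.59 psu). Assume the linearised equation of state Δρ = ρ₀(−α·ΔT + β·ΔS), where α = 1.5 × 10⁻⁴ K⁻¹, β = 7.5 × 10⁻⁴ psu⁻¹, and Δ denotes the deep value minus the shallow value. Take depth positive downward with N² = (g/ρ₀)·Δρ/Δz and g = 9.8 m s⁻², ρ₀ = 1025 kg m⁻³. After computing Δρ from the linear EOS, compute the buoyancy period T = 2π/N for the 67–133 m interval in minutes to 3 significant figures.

11.4 min

ΔT = -2.3 K, ΔS = +0.30 psu (deep − shallow).
Δρ/ρ₀ = −αΔT + βΔS = 3.45 × 10⁻⁴ + 2.25 × 10⁻⁴ = 5.70 × 10⁻⁴, so Δρ ≈ 0.5842 kg m⁻³.
N² = (g/ρ₀)·Δρ/Δz = g·(Δρ/ρ₀)/Δz = 9.8 × 5.70 × 10⁻⁴ / 66 = 8.4636 × 10⁻⁵ s⁻².
N = √(8.4636 × 10⁻⁵) = 9.1998 × 10⁻³ rad s⁻¹ → T = 2π/N = 682.97 s = 11.383 min ≈ 11.4 min.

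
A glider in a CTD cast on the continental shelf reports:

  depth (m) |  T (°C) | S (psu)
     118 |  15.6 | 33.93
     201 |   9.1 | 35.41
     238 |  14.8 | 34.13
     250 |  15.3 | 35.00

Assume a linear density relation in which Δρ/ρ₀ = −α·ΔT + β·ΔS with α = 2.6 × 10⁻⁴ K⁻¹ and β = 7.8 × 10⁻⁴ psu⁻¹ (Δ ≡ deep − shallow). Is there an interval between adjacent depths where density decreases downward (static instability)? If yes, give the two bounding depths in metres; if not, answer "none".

Evaluate Δρ/ρ₀ = −αΔT + βΔS across each adjacent pair:
  118–201 m: −αΔT+βΔS = −(2.6 × 10⁻⁴)(-6.5)+(7.8 × 10⁻⁴)(+1.48) = 2.8 × 10⁻³ → stable
  201–238 m: −αΔT+βΔS = −(2.6 × 10⁻⁴)(+5.7)+(7.8 × 10⁻⁴)(-1.28) = -2.5 × 10⁻³ → UNSTABLE
  238–250 m: −αΔT+βΔS = −(2.6 × 10⁻⁴)(+0.5)+(7.8 × 10⁻⁴)(+0.87) = 5.5 × 10⁻⁴ → stable
The 201–238 m interval has Δρ < 0: lighter water underlies denser water.

201–238 m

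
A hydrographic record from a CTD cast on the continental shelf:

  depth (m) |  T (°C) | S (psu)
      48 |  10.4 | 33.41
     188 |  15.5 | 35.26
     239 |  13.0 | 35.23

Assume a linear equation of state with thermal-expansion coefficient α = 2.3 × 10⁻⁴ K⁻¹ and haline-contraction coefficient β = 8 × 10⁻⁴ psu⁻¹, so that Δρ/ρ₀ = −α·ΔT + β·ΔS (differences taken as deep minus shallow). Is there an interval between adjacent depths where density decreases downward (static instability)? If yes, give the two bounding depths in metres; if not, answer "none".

none

Evaluate Δρ/ρ₀ = −αΔT + βΔS across each adjacent pair:
  48–188 m: −αΔT+βΔS = −(2.3 × 10⁻⁴)(+5.1)+(8 × 10⁻⁴)(+1.85) = 3.1 × 10⁻⁴ → stable
  188–239 m: −αΔT+βΔS = −(2.3 × 10⁻⁴)(-2.5)+(8 × 10⁻⁴)(-0.03) = 5.5 × 10⁻⁴ → stable
Every interval has Δρ > 0: the column is stably stratified throughout.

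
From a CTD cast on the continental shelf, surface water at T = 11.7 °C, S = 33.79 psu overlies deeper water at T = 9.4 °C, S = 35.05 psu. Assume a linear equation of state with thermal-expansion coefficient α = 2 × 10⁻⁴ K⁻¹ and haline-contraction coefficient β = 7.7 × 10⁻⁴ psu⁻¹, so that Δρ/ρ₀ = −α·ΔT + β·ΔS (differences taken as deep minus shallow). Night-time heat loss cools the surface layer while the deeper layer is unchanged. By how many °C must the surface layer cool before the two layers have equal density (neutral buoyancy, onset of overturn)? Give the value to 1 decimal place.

Neutral buoyancy requires Δρ = 0, i.e. −α(T_deep − T_surf′) + β(S_deep − S_surf) = 0.
T_surf′ = T_deep − (β/α)·ΔS = 9.4 − (7.7 × 10⁻⁴/2 × 10⁻⁴)·(+1.26) = 4.549 °C.
Cooling required: 11.7 − (4.549) = 7.151 °C.

7.2 °C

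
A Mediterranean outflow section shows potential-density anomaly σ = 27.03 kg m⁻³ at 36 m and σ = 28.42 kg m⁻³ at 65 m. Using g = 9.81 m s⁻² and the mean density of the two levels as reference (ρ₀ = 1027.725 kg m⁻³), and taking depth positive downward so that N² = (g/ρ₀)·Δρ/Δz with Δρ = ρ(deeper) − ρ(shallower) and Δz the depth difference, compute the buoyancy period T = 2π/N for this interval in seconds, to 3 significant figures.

294 s

Δρ = 1028.42 − 1027.03 = 1.39 kg m⁻³ over Δz = 65 − 36 = 29 m.
N² = (9.81/1027.725) × (1.39/29) = 4.5752 × 10⁻⁴ s⁻².
N = √(4.5752 × 10⁻⁴) = 0.021390 rad s⁻¹, so T = 2π/N = 293.74 s ≈ 294 s.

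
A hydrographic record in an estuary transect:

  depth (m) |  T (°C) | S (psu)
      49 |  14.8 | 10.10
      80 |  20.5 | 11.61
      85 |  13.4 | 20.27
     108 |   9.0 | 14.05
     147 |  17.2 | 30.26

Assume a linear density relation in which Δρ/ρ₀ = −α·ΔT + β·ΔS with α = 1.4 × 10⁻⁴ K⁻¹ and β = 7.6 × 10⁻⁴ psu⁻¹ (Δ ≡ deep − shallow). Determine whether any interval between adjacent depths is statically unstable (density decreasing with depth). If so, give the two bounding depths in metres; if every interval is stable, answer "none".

85–108 m

Evaluate Δρ/ρ₀ = −αΔT + βΔS across each adjacent pair:
  49–80 m: −αΔT+βΔS = −(1.4 × 10⁻⁴)(+5.7)+(7.6 × 10⁻⁴)(+1.51) = 3.5 × 10⁻⁴ → stable
  80–85 m: −αΔT+βΔS = −(1.4 × 10⁻⁴)(-7.1)+(7.6 × 10⁻⁴)(+8.66) = 7.6 × 10⁻³ → stable
  85–108 m: −αΔT+βΔS = −(1.4 × 10⁻⁴)(-4.4)+(7.6 × 10⁻⁴)(-6.22) = -4.1 × 10⁻³ → UNSTABLE
  108–147 m: −αΔT+βΔS = −(1.4 × 10⁻⁴)(+8.2)+(7.6 × 10⁻⁴)(+16.21) = 0.011 → stable
The 85–108 m interval has Δρ < 0: lighter water underlies denser water.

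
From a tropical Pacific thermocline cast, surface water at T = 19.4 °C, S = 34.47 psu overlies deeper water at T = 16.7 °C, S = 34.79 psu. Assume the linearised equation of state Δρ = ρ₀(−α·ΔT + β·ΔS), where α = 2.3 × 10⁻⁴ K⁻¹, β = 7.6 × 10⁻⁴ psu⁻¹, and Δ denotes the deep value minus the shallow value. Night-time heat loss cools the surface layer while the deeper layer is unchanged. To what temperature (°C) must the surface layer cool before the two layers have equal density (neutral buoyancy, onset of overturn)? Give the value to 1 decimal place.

Neutral buoyancy requires Δρ = 0, i.e. −α(T_deep − T_surf′) + β(S_deep − S_surf) = 0.
T_surf′ = T_deep − (β/α)·ΔS = 16.7 − (7.6 × 10⁻⁴/2.3 × 10⁻⁴)·(+0.32) = 15.643 °C.
Cooling required: 19.4 − (15.643) = 3.757 °C.

15.6 °C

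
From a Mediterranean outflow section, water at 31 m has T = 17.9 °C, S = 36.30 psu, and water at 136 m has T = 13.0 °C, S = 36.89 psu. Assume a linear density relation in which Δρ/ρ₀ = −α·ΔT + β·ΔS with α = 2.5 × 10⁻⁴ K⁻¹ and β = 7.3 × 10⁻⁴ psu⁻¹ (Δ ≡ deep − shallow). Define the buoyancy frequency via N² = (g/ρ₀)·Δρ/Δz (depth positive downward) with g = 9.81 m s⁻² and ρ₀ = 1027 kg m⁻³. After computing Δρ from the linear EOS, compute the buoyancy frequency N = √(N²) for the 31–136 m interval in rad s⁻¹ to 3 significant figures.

ΔT = -4.9 K, ΔS = +0.59 psu (deep − shallow).
Δρ/ρ₀ = −αΔT + βΔS = 1.225 × 10⁻³ + 4.307 × 10⁻⁴ = 1.6557 × 10⁻³, so Δρ ≈ 1.700 kg m⁻³.
N² = (g/ρ₀)·Δρ/Δz = g·(Δρ/ρ₀)/Δz = 9.81 × 1.6557 × 10⁻³ / 105 = 1.5469 × 10⁻⁴ s⁻².
N = √(1.5469 × 10⁻⁴) = 0.012437 rad s⁻¹ ≈ 0.0124 rad s⁻¹.

0.0124 rad s⁻¹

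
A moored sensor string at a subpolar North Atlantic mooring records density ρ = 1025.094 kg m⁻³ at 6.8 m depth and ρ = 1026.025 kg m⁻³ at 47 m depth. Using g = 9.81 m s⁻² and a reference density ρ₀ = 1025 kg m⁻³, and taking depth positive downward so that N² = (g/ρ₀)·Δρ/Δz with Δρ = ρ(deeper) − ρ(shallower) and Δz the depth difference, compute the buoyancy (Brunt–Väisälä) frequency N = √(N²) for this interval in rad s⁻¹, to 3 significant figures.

0.0149 rad s⁻¹

Δρ = 1026.025 − 1025.094 = 0.931 kg m⁻³ over Δz = 47 − 6.8 = 40.2 m.
N² = (9.81/1025) × (0.931/40.2) = 2.2165 × 10⁻⁴ s⁻².
N = √(2.2165 × 10⁻⁴) = 0.014888 rad s⁻¹ ≈ 0.0149 rad s⁻¹.
N² > 0, so the interval is statically stable.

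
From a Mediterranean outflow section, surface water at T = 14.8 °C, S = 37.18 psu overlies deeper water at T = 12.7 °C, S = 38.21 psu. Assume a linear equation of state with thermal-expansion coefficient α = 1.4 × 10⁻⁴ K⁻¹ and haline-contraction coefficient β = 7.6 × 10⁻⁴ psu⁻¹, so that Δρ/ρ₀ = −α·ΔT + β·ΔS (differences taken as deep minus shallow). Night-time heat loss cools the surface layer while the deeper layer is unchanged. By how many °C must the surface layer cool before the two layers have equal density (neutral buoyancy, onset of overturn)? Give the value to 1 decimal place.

7.7 °C

Neutral buoyancy requires Δρ = 0, i.e. −α(T_deep − T_surf′) + β(S_deep − S_surf) = 0.
T_surf′ = T_deep − (β/α)·ΔS = 12.7 − (7.6 × 10⁻⁴/1.4 × 10⁻⁴)·(+1.03) = 7.109 °C.
Cooling required: 14.8 − (7.109) = 7.691 °C.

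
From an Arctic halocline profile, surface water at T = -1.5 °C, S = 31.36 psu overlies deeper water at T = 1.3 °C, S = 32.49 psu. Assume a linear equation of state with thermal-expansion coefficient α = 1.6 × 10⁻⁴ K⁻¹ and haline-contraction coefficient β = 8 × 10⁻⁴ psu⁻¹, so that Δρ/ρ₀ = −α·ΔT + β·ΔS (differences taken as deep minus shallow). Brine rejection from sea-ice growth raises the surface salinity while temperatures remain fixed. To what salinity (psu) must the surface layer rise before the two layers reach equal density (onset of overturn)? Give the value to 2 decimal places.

Neutral buoyancy requires −α(T_deep − T_surf) + β(S_deep − S_surf′) = 0.
S_surf′ = S_deep − (α/β)·ΔT = 32.49 − (1.6 × 10⁻⁴/8 × 10⁻⁴)·(+2.8) = 31.9300 psu.
Increase required: 31.9300 − 31.36 = 0.5700 psu.

31.93 psu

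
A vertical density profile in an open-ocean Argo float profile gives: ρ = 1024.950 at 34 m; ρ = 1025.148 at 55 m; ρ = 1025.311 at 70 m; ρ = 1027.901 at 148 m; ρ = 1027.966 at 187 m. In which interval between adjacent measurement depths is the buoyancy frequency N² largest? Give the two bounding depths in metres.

Compute the density gradient over each adjacent pair:
  34–55 m: Δρ/Δz = 0.198/21 = 9.4 × 10⁻³ kg m⁻⁴
  55–70 m: Δρ/Δz = 0.163/15 = 0.011 kg m⁻⁴
  70–148 m: Δρ/Δz = 2.590/78 = 0.033 kg m⁻⁴
  148–187 m: Δρ/Δz = 0.065/39 = 1.7 × 10⁻³ kg m⁻⁴
The largest gradient is in the 70–148 m interval — the pycnocline.

70–148 m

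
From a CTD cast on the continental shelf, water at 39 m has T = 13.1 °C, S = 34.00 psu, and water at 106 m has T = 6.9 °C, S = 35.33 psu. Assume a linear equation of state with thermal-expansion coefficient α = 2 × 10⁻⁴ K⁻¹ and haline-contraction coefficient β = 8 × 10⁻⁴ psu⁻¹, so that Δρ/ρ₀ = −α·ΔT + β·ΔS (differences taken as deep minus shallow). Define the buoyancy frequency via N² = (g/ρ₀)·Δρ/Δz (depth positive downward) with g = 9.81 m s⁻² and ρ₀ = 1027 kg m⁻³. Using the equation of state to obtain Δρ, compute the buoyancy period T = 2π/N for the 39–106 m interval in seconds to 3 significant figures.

ΔT = -6.2 K, ΔS = +1.33 psu (deep − shallow).
Δρ/ρ₀ = −αΔT + βΔS = 1.24 × 10⁻³ + 1.064 × 10⁻³ = 2.304 × 10⁻³, so Δρ ≈ 2.366 kg m⁻³.
N² = (g/ρ₀)·Δρ/Δz = g·(Δρ/ρ₀)/Δz = 9.81 × 2.304 × 10⁻³ / 67 = 3.3735 × 10⁻⁴ s⁻².
N = √(3.3735 × 10⁻⁴) = 0.018367 rad s⁻¹ → T = 2π/N = 342.09 s ≈ 342 s.

342 s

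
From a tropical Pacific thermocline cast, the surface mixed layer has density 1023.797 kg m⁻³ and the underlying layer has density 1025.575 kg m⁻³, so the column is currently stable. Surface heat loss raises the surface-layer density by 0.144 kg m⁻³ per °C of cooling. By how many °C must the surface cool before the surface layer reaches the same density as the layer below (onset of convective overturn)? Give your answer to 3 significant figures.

Density deficit of the surface layer: 1025.575 − 1023.797 = 1.778 kg m⁻³.
Required change = 1.778 / 0.144 = 12.3 °C.

12.3 °C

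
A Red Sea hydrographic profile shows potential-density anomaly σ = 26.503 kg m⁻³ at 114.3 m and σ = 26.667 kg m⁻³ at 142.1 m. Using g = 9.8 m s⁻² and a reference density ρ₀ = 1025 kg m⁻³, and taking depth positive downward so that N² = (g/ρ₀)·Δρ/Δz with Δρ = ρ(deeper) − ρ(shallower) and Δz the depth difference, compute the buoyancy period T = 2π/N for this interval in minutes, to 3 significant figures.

13.9 min

Δρ = 1026.667 − 1026.503 = 0.164 kg m⁻³ over Δz = 142.1 − 114.3 = 27.8 m.
N² = (9.8/1025) × (0.164/27.8) = 5.6403 × 10⁻⁵ s⁻².
N = √(5.6403 × 10⁻⁵) = 7.5102 × 10⁻³ rad s⁻¹, so T = 2π/N = 836.62 s = 13.944 min ≈ 13.9 min.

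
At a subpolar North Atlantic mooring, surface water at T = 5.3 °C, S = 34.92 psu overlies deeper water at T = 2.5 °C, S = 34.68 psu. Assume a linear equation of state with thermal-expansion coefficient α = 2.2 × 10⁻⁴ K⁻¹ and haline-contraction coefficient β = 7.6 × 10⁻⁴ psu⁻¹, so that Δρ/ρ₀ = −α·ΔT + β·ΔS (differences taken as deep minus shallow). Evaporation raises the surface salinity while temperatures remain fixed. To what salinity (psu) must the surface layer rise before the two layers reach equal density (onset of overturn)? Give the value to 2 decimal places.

35.49 psu

Neutral buoyancy requires −α(T_deep − T_surf) + β(S_deep − S_surf′) = 0.
S_surf′ = S_deep − (α/β)·ΔT = 34.68 − (2.2 × 10⁻⁴/7.6 × 10⁻⁴)·(-2.8) = 35.4905 psu.
Increase required: 35.4905 − 34.92 = 0.5705 psu.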